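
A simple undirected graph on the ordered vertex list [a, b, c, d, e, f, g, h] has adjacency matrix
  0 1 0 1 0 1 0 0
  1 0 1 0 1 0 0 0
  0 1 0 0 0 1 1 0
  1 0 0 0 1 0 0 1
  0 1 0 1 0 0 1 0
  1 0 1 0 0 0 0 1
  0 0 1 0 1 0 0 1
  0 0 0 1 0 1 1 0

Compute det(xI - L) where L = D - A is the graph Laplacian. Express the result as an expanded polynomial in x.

x^8 - 24x^7 + 240x^6 - 1296x^5 + 4080x^4 - 7488x^3 + 7424x^2 - 3072x

Reading degrees in the order [a, b, c, d, e, f, g, h] gives [3, 3, 3, 3, 3, 3, 3, 3]; set D = diag(3, 3, 3, 3, 3, 3, 3, 3) and form L = D - A. L has integer entries, so p(x) = det(xI - L) has integer coefficients. Expanding the determinant yields x^8 - 24x^7 + 240x^6 - 1296x^5 + 4080x^4 - 7488x^3 + 7424x^2 - 3072x. Since p(0) = det(-L) = 0, x divides p(x). The eigenvalues sum to 24, which equals trace(L) = 2|E|.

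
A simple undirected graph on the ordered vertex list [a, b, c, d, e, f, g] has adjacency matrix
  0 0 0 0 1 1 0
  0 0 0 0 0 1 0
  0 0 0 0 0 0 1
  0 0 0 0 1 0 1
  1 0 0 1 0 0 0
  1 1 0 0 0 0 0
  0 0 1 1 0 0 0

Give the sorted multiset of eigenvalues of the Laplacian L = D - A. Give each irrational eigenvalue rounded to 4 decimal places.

[0, 0.1981, 0.7530, 1.5550, 2.4450, 3.2470, 3.8019]

Each diagonal entry of L is the vertex degree and each off-diagonal entry is -1 where an edge is present, 0 otherwise; in the order [a, b, c, d, e, f, g] the diagonal is [2, 1, 1, 2, 2, 2, 2]. Since every row of L sums to 0, the all-ones vector is in the kernel and 0 is an eigenvalue. There is one zero in the spectrum, matching the 1 component. By the matrix-tree theorem the graph has (1/7) * product of the nonzero eigenvalues = 1 spanning tree.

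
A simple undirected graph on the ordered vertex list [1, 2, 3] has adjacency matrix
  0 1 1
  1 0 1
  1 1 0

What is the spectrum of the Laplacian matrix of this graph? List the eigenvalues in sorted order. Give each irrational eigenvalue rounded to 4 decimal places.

With the vertex order [1, 2, 3], the degrees are [2, 2, 2], giving D = diag(2, 2, 2) and L = D - A. L is symmetric positive semidefinite, so every eigenvalue is real and nonnegative. The single zero eigenvalue shows the graph is connected. The largest eigenvalue, 3, is at most the vertex count 3. The eigenvalues sum to 6, which equals trace(L) = 2|E|.

[0, 3, 3]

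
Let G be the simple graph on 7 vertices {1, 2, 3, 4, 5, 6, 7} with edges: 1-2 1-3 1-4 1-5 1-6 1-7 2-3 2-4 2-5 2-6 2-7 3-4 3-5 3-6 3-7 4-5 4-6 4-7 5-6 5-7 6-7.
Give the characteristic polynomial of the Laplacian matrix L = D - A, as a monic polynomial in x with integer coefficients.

x^7 - 42x^6 + 735x^5 - 6860x^4 + 36015x^3 - 100842x^2 + 117649x

Reading degrees in the order [1, 2, 3, 4, 5, 6, 7] gives [6, 6, 6, 6, 6, 6, 6]; set D = diag(6, 6, 6, 6, 6, 6, 6) and form L = D - A. Computing det(xI - L) by cofactor expansion (or equivalently via sum-over-permutations) gives x^7 - 42x^6 + 735x^5 - 6860x^4 + 36015x^3 - 100842x^2 + 117649x. The constant term is 0 because L is singular (the all-ones vector lies in its kernel). There is one zero in the spectrum, matching the 1 component.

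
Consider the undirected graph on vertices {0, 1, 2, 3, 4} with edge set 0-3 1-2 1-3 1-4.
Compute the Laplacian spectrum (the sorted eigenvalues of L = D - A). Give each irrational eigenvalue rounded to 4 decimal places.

[0, 0.5188, 1, 2.3111, 4.1701]

Reading degrees in the order [0, 1, 2, 3, 4] gives [1, 3, 1, 2, 1]; set D = diag(1, 3, 1, 2, 1) and form L = D - A. The multiplicity of 0 as a Laplacian eigenvalue equals the number of connected components. By the matrix-tree theorem the graph has (1/5) * product of the nonzero eigenvalues = 1 spanning tree.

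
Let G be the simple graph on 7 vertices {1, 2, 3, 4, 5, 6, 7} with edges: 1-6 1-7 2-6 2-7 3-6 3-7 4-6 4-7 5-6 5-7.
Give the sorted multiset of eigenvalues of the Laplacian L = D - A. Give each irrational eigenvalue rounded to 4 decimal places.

[0, 2, 2, 2, 2, 5, 7]

Each diagonal entry of L is the vertex degree and each off-diagonal entry is -1 where an edge is present, 0 otherwise; in the order [1, 2, 3, 4, 5, 6, 7] the diagonal is [2, 2, 2, 2, 2, 5, 5]. Since every row of L sums to 0, the all-ones vector is in the kernel and 0 is an eigenvalue. The single zero eigenvalue shows the graph is connected. The largest eigenvalue, 7, is at most the vertex count 7. There is one zero in the spectrum, matching the 1 component.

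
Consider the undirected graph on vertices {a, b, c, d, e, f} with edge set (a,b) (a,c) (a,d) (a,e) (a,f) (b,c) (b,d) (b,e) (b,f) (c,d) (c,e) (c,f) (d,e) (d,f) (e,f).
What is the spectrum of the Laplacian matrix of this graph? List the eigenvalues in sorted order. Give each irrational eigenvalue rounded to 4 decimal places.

[0, 6, 6, 6, 6, 6]

Each diagonal entry of L is the vertex degree and each off-diagonal entry is -1 where an edge is present, 0 otherwise; in the order [a, b, c, d, e, f] the diagonal is [5, 5, 5, 5, 5, 5]. Diagonalising L (or applying a numerical eigensolver to the 6x6 matrix) gives the spectrum above. The single zero eigenvalue shows the graph is connected. By the matrix-tree theorem the graph has (1/6) * product of the nonzero eigenvalues = 1296 spanning trees. There is one zero in the spectrum, matching the 1 component.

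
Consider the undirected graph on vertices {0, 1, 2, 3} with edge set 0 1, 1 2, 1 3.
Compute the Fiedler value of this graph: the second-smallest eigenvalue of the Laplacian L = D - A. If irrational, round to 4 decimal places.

Reading degrees in the order [0, 1, 2, 3] gives [1, 3, 1, 1]; set D = diag(1, 3, 1, 1) and form L = D - A. The smallest Laplacian eigenvalue is always 0. The next one, lambda_2 = 1, measures how hard the graph is to disconnect: larger values mean better connectivity. The largest eigenvalue, 4, is at most the vertex count 4. There is one zero in the spectrum, matching the 1 component.

1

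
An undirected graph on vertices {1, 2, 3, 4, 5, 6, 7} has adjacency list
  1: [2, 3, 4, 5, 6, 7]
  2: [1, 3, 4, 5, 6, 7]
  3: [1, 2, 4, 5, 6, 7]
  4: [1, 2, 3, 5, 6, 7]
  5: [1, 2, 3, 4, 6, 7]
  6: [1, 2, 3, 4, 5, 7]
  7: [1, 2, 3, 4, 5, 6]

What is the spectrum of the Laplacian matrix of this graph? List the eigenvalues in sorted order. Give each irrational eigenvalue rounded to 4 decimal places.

[0, 7, 7, 7, 7, 7, 7]

Reading degrees in the order [1, 2, 3, 4, 5, 6, 7] gives [6, 6, 6, 6, 6, 6, 6]; set D = diag(6, 6, 6, 6, 6, 6, 6) and form L = D - A. Since every row of L sums to 0, the all-ones vector is in the kernel and 0 is an eigenvalue. The largest eigenvalue, 7, is at most the vertex count 7.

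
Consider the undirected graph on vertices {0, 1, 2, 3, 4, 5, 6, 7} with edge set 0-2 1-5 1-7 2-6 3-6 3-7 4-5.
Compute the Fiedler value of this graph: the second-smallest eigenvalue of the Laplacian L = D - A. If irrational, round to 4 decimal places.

0.1522

With the vertex order [0, 1, 2, 3, 4, 5, 6, 7], the degrees are [1, 2, 2, 2, 1, 2, 2, 2], giving D = diag(1, 2, 2, 2, 1, 2, 2, 2) and L = D - A. The smallest Laplacian eigenvalue is always 0. The next one, lambda_2 = 0.1522, measures how hard the graph is to disconnect: larger values mean better connectivity. There is one zero in the spectrum, matching the 1 component. The eigenvalues sum to 14, which equals trace(L) = 2|E|.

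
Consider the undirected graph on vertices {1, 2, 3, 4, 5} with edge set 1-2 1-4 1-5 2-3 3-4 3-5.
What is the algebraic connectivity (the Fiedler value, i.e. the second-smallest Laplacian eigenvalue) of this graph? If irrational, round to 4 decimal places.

With the vertex order [1, 2, 3, 4, 5], the degrees are [3, 2, 3, 2, 2], giving D = diag(3, 2, 3, 2, 2) and L = D - A. The smallest Laplacian eigenvalue is always 0. The next one, lambda_2 = 2, measures how hard the graph is to disconnect: larger values mean better connectivity. The largest eigenvalue, 5, is at most the vertex count 5.

2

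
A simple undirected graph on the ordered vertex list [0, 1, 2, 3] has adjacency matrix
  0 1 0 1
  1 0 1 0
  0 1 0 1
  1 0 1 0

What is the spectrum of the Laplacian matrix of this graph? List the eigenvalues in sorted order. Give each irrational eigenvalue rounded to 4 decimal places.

[0, 2, 2, 4]

Reading degrees in the order [0, 1, 2, 3] gives [2, 2, 2, 2]; set D = diag(2, 2, 2, 2) and form L = D - A. Diagonalising L (or applying a numerical eigensolver to the 4x4 matrix) gives the spectrum above. By the matrix-tree theorem the graph has (1/4) * product of the nonzero eigenvalues = 4 spanning trees.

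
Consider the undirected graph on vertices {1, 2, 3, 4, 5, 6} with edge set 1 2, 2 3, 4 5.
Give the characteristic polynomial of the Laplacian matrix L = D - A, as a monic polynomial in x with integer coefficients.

x^6 - 6x^5 + 11x^4 - 6x^3

With the vertex order [1, 2, 3, 4, 5, 6], the degrees are [1, 2, 1, 1, 1, 0], giving D = diag(1, 2, 1, 1, 1, 0) and L = D - A. L has integer entries, so p(x) = det(xI - L) has integer coefficients. Expanding the determinant yields x^6 - 6x^5 + 11x^4 - 6x^3. Since p(0) = det(-L) = 0, x divides p(x). There are 3 zeros in the spectrum, matching the 3 components.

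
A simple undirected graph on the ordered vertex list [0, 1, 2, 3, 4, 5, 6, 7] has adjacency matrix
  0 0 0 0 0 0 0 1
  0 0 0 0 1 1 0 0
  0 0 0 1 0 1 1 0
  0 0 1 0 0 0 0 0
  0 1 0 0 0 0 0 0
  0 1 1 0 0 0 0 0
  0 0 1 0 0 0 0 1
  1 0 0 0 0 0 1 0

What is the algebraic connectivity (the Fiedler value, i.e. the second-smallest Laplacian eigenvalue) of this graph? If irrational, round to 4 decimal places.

0.1981

Reading degrees in the order [0, 1, 2, 3, 4, 5, 6, 7] gives [1, 2, 3, 1, 1, 2, 2, 2]; set D = diag(1, 2, 3, 1, 1, 2, 2, 2) and form L = D - A. Computing the eigenvalues of L and sorting gives [0, 0.1981, 0.4915, 1.3204, 1.5550, 2.8258, 3.2470, 4.3623]. The Fiedler value lambda_2 = 0.1981 is strictly positive, so the graph is connected. There is one zero in the spectrum, matching the 1 component. By the matrix-tree theorem the graph has (1/8) * product of the nonzero eigenvalues = 1 spanning tree.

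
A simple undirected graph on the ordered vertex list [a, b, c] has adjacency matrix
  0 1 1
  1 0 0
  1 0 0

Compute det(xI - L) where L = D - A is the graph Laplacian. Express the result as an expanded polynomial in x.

Each diagonal entry of L is the vertex degree and each off-diagonal entry is -1 where an edge is present, 0 otherwise; in the order [a, b, c] the diagonal is [2, 1, 1]. Computing det(xI - L) by cofactor expansion (or equivalently via sum-over-permutations) gives x^3 - 4x^2 + 3x. The constant term is 0 because L is singular (the all-ones vector lies in its kernel). The eigenvalues sum to 4, which equals trace(L) = 2|E|.

x^3 - 4x^2 + 3x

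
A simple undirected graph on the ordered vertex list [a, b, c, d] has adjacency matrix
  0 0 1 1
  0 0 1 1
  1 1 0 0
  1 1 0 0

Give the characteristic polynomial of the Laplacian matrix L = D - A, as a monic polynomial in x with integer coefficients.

Reading degrees in the order [a, b, c, d] gives [2, 2, 2, 2]; set D = diag(2, 2, 2, 2) and form L = D - A. Computing det(xI - L) by cofactor expansion (or equivalently via sum-over-permutations) gives x^4 - 8x^3 + 20x^2 - 16x. Since p(0) = det(-L) = 0, x divides p(x).

x^4 - 8x^3 + 20x^2 - 16x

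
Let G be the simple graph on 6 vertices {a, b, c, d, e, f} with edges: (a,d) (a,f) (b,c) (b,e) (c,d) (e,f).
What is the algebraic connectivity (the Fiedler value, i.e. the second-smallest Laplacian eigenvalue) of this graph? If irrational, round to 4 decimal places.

1

With the vertex order [a, b, c, d, e, f], the degrees are [2, 2, 2, 2, 2, 2], giving D = diag(2, 2, 2, 2, 2, 2) and L = D - A. The smallest Laplacian eigenvalue is always 0. The next one, lambda_2 = 1, measures how hard the graph is to disconnect: larger values mean better connectivity. The largest eigenvalue, 4, is at most the vertex count 6. By the matrix-tree theorem the graph has (1/6) * product of the nonzero eigenvalues = 6 spanning trees.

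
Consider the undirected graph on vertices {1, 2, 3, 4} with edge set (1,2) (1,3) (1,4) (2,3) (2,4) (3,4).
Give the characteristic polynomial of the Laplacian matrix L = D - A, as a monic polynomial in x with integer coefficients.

Each diagonal entry of L is the vertex degree and each off-diagonal entry is -1 where an edge is present, 0 otherwise; in the order [1, 2, 3, 4] the diagonal is [3, 3, 3, 3]. Computing det(xI - L) by cofactor expansion (or equivalently via sum-over-permutations) gives x^4 - 12x^3 + 48x^2 - 64x. The coefficient of x^3 equals -trace(L) = -12, matching the sum of degrees. The largest eigenvalue, 4, is at most the vertex count 4. By the matrix-tree theorem the graph has (1/4) * product of the nonzero eigenvalues = 16 spanning trees.

x^4 - 12x^3 + 48x^2 - 64x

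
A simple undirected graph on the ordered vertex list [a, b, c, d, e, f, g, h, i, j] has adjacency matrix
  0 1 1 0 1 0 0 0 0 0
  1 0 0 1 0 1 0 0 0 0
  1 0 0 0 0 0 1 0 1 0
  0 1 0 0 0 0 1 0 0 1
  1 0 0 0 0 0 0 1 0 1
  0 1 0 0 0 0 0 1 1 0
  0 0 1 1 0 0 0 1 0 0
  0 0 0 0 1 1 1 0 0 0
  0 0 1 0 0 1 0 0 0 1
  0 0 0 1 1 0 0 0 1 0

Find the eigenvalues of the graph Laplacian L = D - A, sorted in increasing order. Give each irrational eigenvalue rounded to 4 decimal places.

[0, 2, 2, 2, 2, 2, 5, 5, 5, 5]

With the vertex order [a, b, c, d, e, f, g, h, i, j], the degrees are [3, 3, 3, 3, 3, 3, 3, 3, 3, 3], giving D = diag(3, 3, 3, 3, 3, 3, 3, 3, 3, 3) and L = D - A. Since every row of L sums to 0, the all-ones vector is in the kernel and 0 is an eigenvalue. The single zero eigenvalue shows the graph is connected. There is one zero in the spectrum, matching the 1 component.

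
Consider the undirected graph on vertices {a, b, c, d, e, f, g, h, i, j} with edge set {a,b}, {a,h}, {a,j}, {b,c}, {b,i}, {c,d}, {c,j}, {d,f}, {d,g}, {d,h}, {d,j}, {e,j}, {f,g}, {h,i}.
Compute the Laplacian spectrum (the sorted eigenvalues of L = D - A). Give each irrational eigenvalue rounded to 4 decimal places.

[0, 0.6607, 0.7630, 1.9327, 2.4971, 3, 3.0700, 4.2216, 5.4304, 6.4245]

With the vertex order [a, b, c, d, e, f, g, h, i, j], the degrees are [3, 3, 3, 5, 1, 2, 2, 3, 2, 4], giving D = diag(3, 3, 3, 5, 1, 2, 2, 3, 2, 4) and L = D - A. Since every row of L sums to 0, the all-ones vector is in the kernel and 0 is an eigenvalue. The single zero eigenvalue shows the graph is connected. By the matrix-tree theorem the graph has (1/10) * product of the nonzero eigenvalues = 330 spanning trees. The largest eigenvalue, 6.4245, is at most the vertex count 10.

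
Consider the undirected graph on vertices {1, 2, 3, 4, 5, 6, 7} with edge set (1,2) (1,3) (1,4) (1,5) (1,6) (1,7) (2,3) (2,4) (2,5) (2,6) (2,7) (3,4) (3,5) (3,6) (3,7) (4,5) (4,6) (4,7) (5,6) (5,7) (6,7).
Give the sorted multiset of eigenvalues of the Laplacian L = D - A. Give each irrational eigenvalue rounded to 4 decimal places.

[0, 7, 7, 7, 7, 7, 7]

Reading degrees in the order [1, 2, 3, 4, 5, 6, 7] gives [6, 6, 6, 6, 6, 6, 6]; set D = diag(6, 6, 6, 6, 6, 6, 6) and form L = D - A. The multiplicity of 0 as a Laplacian eigenvalue equals the number of connected components. The single zero eigenvalue shows the graph is connected.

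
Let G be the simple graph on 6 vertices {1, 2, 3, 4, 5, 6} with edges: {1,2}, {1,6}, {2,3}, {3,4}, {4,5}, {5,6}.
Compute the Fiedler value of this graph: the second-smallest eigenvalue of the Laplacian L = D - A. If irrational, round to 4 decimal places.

With the vertex order [1, 2, 3, 4, 5, 6], the degrees are [2, 2, 2, 2, 2, 2], giving D = diag(2, 2, 2, 2, 2, 2) and L = D - A. The smallest Laplacian eigenvalue is always 0. The next one, lambda_2 = 1, measures how hard the graph is to disconnect: larger values mean better connectivity. By the matrix-tree theorem the graph has (1/6) * product of the nonzero eigenvalues = 6 spanning trees.

1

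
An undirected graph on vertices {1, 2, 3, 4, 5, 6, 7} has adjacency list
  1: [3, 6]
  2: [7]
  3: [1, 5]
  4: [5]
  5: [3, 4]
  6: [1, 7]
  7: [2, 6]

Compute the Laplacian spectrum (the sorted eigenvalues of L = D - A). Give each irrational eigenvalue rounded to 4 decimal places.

With the vertex order [1, 2, 3, 4, 5, 6, 7], the degrees are [2, 1, 2, 1, 2, 2, 2], giving D = diag(2, 1, 2, 1, 2, 2, 2) and L = D - A. Diagonalising L (or applying a numerical eigensolver to the 7x7 matrix) gives the spectrum above. The single zero eigenvalue shows the graph is connected. The largest eigenvalue, 3.8019, is at most the vertex count 7.

[0, 0.1981, 0.7530, 1.5550, 2.4450, 3.2470, 3.8019]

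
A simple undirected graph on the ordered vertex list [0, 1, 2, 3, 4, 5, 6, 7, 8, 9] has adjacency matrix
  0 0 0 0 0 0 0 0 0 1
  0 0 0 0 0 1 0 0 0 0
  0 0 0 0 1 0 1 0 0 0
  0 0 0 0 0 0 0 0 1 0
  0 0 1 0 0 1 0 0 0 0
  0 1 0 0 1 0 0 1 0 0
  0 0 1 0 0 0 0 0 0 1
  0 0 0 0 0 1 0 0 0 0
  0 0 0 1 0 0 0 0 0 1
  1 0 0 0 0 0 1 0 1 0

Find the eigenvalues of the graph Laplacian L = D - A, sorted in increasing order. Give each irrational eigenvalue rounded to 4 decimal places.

[0, 0.1172, 0.5188, 0.7586, 1, 1.6674, 2.3111, 3.0846, 4.1701, 4.3721]

Each diagonal entry of L is the vertex degree and each off-diagonal entry is -1 where an edge is present, 0 otherwise; in the order [0, 1, 2, 3, 4, 5, 6, 7, 8, 9] the diagonal is [1, 1, 2, 1, 2, 3, 2, 1, 2, 3]. L is symmetric positive semidefinite, so every eigenvalue is real and nonnegative. The single zero eigenvalue shows the graph is connected. The largest eigenvalue, 4.3721, is at most the vertex count 10.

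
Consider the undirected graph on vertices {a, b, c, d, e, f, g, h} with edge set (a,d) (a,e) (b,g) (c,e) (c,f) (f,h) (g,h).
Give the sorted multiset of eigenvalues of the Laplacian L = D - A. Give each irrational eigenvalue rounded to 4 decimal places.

Reading degrees in the order [a, b, c, d, e, f, g, h] gives [2, 1, 2, 1, 2, 2, 2, 2]; set D = diag(2, 1, 2, 1, 2, 2, 2, 2) and form L = D - A. Diagonalising L (or applying a numerical eigensolver to the 8x8 matrix) gives the spectrum above. The single zero eigenvalue shows the graph is connected. The eigenvalues sum to 14, which equals trace(L) = 2|E|. There is one zero in the spectrum, matching the 1 component.

[0, 0.1522, 0.5858, 1.2346, 2, 2.7654, 3.4142, 3.8478]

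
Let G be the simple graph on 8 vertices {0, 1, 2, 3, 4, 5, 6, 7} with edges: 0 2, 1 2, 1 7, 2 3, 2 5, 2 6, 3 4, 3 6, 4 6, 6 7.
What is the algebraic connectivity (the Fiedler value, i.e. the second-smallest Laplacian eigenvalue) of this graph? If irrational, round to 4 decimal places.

0.7734

Each diagonal entry of L is the vertex degree and each off-diagonal entry is -1 where an edge is present, 0 otherwise; in the order [0, 1, 2, 3, 4, 5, 6, 7] the diagonal is [1, 2, 5, 3, 2, 1, 4, 2]. The sorted Laplacian eigenvalues are [0, 0.7734, 1, 1.1119, 2.7129, 3.2775, 4.7914, 6.3329]; the algebraic connectivity is the second entry, 0.7734. There is one zero in the spectrum, matching the 1 component.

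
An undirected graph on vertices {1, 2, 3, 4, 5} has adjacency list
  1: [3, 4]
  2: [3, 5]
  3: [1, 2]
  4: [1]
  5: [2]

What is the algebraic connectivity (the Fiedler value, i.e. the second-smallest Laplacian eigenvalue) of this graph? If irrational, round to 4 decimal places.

Each diagonal entry of L is the vertex degree and each off-diagonal entry is -1 where an edge is present, 0 otherwise; in the order [1, 2, 3, 4, 5] the diagonal is [2, 2, 2, 1, 1]. The sorted Laplacian eigenvalues are [0, 0.3820, 1.3820, 2.6180, 3.6180]; the algebraic connectivity is the second entry, 0.3820. There is one zero in the spectrum, matching the 1 component. The eigenvalues sum to 8, which equals trace(L) = 2|E|.

0.3820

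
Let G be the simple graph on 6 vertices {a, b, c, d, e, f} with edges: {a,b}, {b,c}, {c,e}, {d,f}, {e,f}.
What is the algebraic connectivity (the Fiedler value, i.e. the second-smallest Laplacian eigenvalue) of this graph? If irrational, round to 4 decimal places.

0.2679

Each diagonal entry of L is the vertex degree and each off-diagonal entry is -1 where an edge is present, 0 otherwise; in the order [a, b, c, d, e, f] the diagonal is [1, 2, 2, 1, 2, 2]. The sorted Laplacian eigenvalues are [0, 0.2679, 1, 2, 3, 3.7321]; the algebraic connectivity is the second entry, 0.2679.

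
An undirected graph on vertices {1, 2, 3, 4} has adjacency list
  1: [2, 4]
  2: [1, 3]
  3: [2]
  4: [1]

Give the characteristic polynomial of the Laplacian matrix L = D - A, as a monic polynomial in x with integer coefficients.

Reading degrees in the order [1, 2, 3, 4] gives [2, 2, 1, 1]; set D = diag(2, 2, 1, 1) and form L = D - A. Computing det(xI - L) by cofactor expansion (or equivalently via sum-over-permutations) gives x^4 - 6x^3 + 10x^2 - 4x. Since p(0) = det(-L) = 0, x divides p(x). The largest eigenvalue, 3.4142, is at most the vertex count 4.

x^4 - 6x^3 + 10x^2 - 4x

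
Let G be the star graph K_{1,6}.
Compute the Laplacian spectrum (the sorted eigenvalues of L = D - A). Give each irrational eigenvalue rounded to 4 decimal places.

The graph has 7 vertices and degree multiset [6, 1, 1, 1, 1, 1, 1]; D is the diagonal matrix of degrees and L = D - A. Since every row of L sums to 0, the all-ones vector is in the kernel and 0 is an eigenvalue. There is one zero in the spectrum, matching the 1 component.

[0, 1, 1, 1, 1, 1, 7]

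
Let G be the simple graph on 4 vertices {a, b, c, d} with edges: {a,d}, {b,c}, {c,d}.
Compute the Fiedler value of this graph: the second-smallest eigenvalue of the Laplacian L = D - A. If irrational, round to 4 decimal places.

0.5858

Each diagonal entry of L is the vertex degree and each off-diagonal entry is -1 where an edge is present, 0 otherwise; in the order [a, b, c, d] the diagonal is [1, 1, 2, 2]. Computing the eigenvalues of L and sorting gives [0, 0.5858, 2, 3.4142]. The Fiedler value lambda_2 = 0.5858 is strictly positive, so the graph is connected. By the matrix-tree theorem the graph has (1/4) * product of the nonzero eigenvalues = 1 spanning tree.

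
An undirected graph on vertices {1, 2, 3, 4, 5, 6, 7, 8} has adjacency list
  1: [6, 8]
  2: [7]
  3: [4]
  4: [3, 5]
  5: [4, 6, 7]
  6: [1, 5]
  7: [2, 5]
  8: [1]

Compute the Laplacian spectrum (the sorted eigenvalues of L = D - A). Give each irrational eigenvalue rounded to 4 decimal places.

[0, 0.2434, 0.3820, 1.1798, 2, 2.6180, 3.1386, 4.4383]

Reading degrees in the order [1, 2, 3, 4, 5, 6, 7, 8] gives [2, 1, 1, 2, 3, 2, 2, 1]; set D = diag(2, 1, 1, 2, 3, 2, 2, 1) and form L = D - A. Diagonalising L (or applying a numerical eigensolver to the 8x8 matrix) gives the spectrum above. There is one zero in the spectrum, matching the 1 component.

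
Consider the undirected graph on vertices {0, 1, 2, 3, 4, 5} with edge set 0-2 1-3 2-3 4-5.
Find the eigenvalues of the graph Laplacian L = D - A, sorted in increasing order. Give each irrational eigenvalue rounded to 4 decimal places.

With the vertex order [0, 1, 2, 3, 4, 5], the degrees are [1, 1, 2, 2, 1, 1], giving D = diag(1, 1, 2, 2, 1, 1) and L = D - A. L is symmetric positive semidefinite, so every eigenvalue is real and nonnegative. The 2 zero eigenvalues correspond to the 2 connected components.

[0, 0, 0.5858, 2, 2, 3.4142]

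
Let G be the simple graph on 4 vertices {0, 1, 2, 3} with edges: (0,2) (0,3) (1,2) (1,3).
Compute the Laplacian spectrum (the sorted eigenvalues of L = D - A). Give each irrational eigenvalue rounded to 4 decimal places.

[0, 2, 2, 4]

Reading degrees in the order [0, 1, 2, 3] gives [2, 2, 2, 2]; set D = diag(2, 2, 2, 2) and form L = D - A. Diagonalising L (or applying a numerical eigensolver to the 4x4 matrix) gives the spectrum above. The single zero eigenvalue shows the graph is connected.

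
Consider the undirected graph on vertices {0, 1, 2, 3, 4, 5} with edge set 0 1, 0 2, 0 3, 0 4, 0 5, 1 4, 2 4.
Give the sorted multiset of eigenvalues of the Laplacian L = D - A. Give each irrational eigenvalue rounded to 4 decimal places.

Reading degrees in the order [0, 1, 2, 3, 4, 5] gives [5, 2, 2, 1, 3, 1]; set D = diag(5, 2, 2, 1, 3, 1) and form L = D - A. L is symmetric positive semidefinite, so every eigenvalue is real and nonnegative. The single zero eigenvalue shows the graph is connected. By the matrix-tree theorem the graph has (1/6) * product of the nonzero eigenvalues = 8 spanning trees.

[0, 1, 1, 2, 4, 6]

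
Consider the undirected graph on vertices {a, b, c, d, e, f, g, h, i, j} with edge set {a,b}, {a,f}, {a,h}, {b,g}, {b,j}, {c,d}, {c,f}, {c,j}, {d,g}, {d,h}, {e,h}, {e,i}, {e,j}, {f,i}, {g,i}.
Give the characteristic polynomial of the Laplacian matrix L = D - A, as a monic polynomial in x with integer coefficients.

x^10 - 30x^9 + 390x^8 - 2880x^7 + 13305x^6 - 39882x^5 + 77640x^4 - 94800x^3 + 66000x^2 - 20000x

Reading degrees in the order [a, b, c, d, e, f, g, h, i, j] gives [3, 3, 3, 3, 3, 3, 3, 3, 3, 3]; set D = diag(3, 3, 3, 3, 3, 3, 3, 3, 3, 3) and form L = D - A. Computing det(xI - L) by cofactor expansion (or equivalently via sum-over-permutations) gives x^10 - 30x^9 + 390x^8 - 2880x^7 + 13305x^6 - 39882x^5 + 77640x^4 - 94800x^3 + 66000x^2 - 20000x. The constant term is 0 because L is singular (the all-ones vector lies in its kernel).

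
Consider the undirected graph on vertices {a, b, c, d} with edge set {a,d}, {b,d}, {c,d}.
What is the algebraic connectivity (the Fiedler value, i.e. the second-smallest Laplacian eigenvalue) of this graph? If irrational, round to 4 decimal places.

Each diagonal entry of L is the vertex degree and each off-diagonal entry is -1 where an edge is present, 0 otherwise; in the order [a, b, c, d] the diagonal is [1, 1, 1, 3]. The sorted Laplacian eigenvalues are [0, 1, 1, 4]; the algebraic connectivity is the second entry, 1. The largest eigenvalue, 4, is at most the vertex count 4. There is one zero in the spectrum, matching the 1 component.

1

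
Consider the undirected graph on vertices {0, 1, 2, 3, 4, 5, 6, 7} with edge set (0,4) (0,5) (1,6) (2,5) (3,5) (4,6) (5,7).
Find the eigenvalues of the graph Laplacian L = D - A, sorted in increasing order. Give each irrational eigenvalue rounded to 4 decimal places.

[0, 0.2023, 1, 1, 1, 2.2472, 3.4527, 5.0979]

Reading degrees in the order [0, 1, 2, 3, 4, 5, 6, 7] gives [2, 1, 1, 1, 2, 4, 2, 1]; set D = diag(2, 1, 1, 1, 2, 4, 2, 1) and form L = D - A. The multiplicity of 0 as a Laplacian eigenvalue equals the number of connected components. The single zero eigenvalue shows the graph is connected. The largest eigenvalue, 5.0979, is at most the vertex count 8.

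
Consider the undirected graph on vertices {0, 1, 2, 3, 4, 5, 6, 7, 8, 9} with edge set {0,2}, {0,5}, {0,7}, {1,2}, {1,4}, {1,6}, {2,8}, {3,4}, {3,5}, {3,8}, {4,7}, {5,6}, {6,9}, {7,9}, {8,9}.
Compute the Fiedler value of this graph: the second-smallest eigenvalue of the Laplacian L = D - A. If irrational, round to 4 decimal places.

Each diagonal entry of L is the vertex degree and each off-diagonal entry is -1 where an edge is present, 0 otherwise; in the order [0, 1, 2, 3, 4, 5, 6, 7, 8, 9] the diagonal is [3, 3, 3, 3, 3, 3, 3, 3, 3, 3]. Computing the eigenvalues of L and sorting gives [0, 2, 2, 2, 2, 2, 5, 5, 5, 5]. The Fiedler value lambda_2 = 2 is strictly positive, so the graph is connected.

2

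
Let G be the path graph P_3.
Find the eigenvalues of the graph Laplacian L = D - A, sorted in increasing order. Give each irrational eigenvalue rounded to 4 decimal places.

The graph has 3 vertices and degree multiset [2, 1, 1]; D is the diagonal matrix of degrees and L = D - A. Diagonalising L (or applying a numerical eigensolver to the 3x3 matrix) gives the spectrum above. There is one zero in the spectrum, matching the 1 component. By the matrix-tree theorem the graph has (1/3) * product of the nonzero eigenvalues = 1 spanning tree.

[0, 1, 3]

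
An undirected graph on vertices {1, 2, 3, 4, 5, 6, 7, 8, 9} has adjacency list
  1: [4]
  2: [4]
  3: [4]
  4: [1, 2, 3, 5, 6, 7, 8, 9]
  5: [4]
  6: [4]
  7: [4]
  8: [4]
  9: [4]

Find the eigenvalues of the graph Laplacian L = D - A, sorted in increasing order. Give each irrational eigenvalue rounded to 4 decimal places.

Reading degrees in the order [1, 2, 3, 4, 5, 6, 7, 8, 9] gives [1, 1, 1, 8, 1, 1, 1, 1, 1]; set D = diag(1, 1, 1, 8, 1, 1, 1, 1, 1) and form L = D - A. Since every row of L sums to 0, the all-ones vector is in the kernel and 0 is an eigenvalue. There is one zero in the spectrum, matching the 1 component. The eigenvalues sum to 16, which equals trace(L) = 2|E|.

[0, 1, 1, 1, 1, 1, 1, 1, 9]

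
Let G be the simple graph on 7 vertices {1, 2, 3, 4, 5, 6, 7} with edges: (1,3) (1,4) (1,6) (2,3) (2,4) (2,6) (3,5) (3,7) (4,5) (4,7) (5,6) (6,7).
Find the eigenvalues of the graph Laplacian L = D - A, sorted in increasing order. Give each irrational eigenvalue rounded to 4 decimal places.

Each diagonal entry of L is the vertex degree and each off-diagonal entry is -1 where an edge is present, 0 otherwise; in the order [1, 2, 3, 4, 5, 6, 7] the diagonal is [3, 3, 4, 4, 3, 4, 3]. Diagonalising L (or applying a numerical eigensolver to the 7x7 matrix) gives the spectrum above. The single zero eigenvalue shows the graph is connected. The largest eigenvalue, 7, is at most the vertex count 7.

[0, 3, 3, 3, 4, 4, 7]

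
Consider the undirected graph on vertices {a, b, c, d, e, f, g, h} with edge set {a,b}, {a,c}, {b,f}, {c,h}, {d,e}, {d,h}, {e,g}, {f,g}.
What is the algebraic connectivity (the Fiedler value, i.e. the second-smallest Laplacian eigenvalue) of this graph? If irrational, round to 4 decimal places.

0.5858

With the vertex order [a, b, c, d, e, f, g, h], the degrees are [2, 2, 2, 2, 2, 2, 2, 2], giving D = diag(2, 2, 2, 2, 2, 2, 2, 2) and L = D - A. The sorted Laplacian eigenvalues are [0, 0.5858, 0.5858, 2, 2, 3.4142, 3.4142, 4]; the algebraic connectivity is the second entry, 0.5858. The largest eigenvalue, 4, is at most the vertex count 8. By the matrix-tree theorem the graph has (1/8) * product of the nonzero eigenvalues = 8 spanning trees.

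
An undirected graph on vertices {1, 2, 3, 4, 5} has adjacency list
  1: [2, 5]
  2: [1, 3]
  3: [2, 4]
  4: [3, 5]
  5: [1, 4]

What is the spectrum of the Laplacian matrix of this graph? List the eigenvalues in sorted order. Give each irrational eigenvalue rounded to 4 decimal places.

[0, 1.3820, 1.3820, 3.6180, 3.6180]

Each diagonal entry of L is the vertex degree and each off-diagonal entry is -1 where an edge is present, 0 otherwise; in the order [1, 2, 3, 4, 5] the diagonal is [2, 2, 2, 2, 2]. Diagonalising L (or applying a numerical eigensolver to the 5x5 matrix) gives the spectrum above. The single zero eigenvalue shows the graph is connected. By the matrix-tree theorem the graph has (1/5) * product of the nonzero eigenvalues = 5 spanning trees.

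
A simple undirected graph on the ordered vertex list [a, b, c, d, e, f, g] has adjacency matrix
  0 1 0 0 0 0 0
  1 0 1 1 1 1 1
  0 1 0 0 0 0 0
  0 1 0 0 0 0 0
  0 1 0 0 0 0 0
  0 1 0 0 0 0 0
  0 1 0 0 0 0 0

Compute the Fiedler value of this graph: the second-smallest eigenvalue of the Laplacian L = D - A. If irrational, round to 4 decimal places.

1

Reading degrees in the order [a, b, c, d, e, f, g] gives [1, 6, 1, 1, 1, 1, 1]; set D = diag(1, 6, 1, 1, 1, 1, 1) and form L = D - A. Computing the eigenvalues of L and sorting gives [0, 1, 1, 1, 1, 1, 7]. The Fiedler value lambda_2 = 1 is strictly positive, so the graph is connected.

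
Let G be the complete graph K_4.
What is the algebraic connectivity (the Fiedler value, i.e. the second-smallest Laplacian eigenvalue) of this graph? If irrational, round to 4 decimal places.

The graph has 4 vertices and degree multiset [3, 3, 3, 3]; D is the diagonal matrix of degrees and L = D - A. The sorted Laplacian eigenvalues are [0, 4, 4, 4]; the algebraic connectivity is the second entry, 4. The largest eigenvalue, 4, is at most the vertex count 4. The eigenvalues sum to 12, which equals trace(L) = 2|E|.

4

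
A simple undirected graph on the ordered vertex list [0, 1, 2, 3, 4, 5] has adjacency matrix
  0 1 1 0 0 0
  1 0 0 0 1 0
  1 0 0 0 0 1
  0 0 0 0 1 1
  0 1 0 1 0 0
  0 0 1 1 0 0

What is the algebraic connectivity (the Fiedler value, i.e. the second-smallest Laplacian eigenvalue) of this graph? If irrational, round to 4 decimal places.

1

Each diagonal entry of L is the vertex degree and each off-diagonal entry is -1 where an edge is present, 0 otherwise; in the order [0, 1, 2, 3, 4, 5] the diagonal is [2, 2, 2, 2, 2, 2]. The smallest Laplacian eigenvalue is always 0. The next one, lambda_2 = 1, measures how hard the graph is to disconnect: larger values mean better connectivity.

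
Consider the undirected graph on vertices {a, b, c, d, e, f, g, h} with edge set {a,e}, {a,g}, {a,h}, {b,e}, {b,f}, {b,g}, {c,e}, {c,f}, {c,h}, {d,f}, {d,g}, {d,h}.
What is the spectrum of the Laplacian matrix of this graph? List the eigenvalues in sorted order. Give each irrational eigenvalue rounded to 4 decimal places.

[0, 2, 2, 2, 4, 4, 4, 6]

Reading degrees in the order [a, b, c, d, e, f, g, h] gives [3, 3, 3, 3, 3, 3, 3, 3]; set D = diag(3, 3, 3, 3, 3, 3, 3, 3) and form L = D - A. Diagonalising L (or applying a numerical eigensolver to the 8x8 matrix) gives the spectrum above. The single zero eigenvalue shows the graph is connected.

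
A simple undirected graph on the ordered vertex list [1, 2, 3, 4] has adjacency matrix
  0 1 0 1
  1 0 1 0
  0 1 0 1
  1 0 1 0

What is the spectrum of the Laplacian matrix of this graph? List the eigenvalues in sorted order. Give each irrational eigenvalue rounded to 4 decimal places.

[0, 2, 2, 4]

Each diagonal entry of L is the vertex degree and each off-diagonal entry is -1 where an edge is present, 0 otherwise; in the order [1, 2, 3, 4] the diagonal is [2, 2, 2, 2]. The multiplicity of 0 as a Laplacian eigenvalue equals the number of connected components. The single zero eigenvalue shows the graph is connected. By the matrix-tree theorem the graph has (1/4) * product of the nonzero eigenvalues = 4 spanning trees.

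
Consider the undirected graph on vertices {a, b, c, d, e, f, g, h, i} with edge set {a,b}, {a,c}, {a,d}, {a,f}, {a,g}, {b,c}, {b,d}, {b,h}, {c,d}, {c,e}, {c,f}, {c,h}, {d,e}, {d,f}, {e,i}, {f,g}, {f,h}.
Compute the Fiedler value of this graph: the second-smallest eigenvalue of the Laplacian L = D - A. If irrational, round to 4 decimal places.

Reading degrees in the order [a, b, c, d, e, f, g, h, i] gives [5, 4, 6, 5, 3, 5, 2, 3, 1]; set D = diag(5, 4, 6, 5, 3, 5, 2, 3, 1) and form L = D - A. The smallest Laplacian eigenvalue is always 0. The next one, lambda_2 = 0.6563, measures how hard the graph is to disconnect: larger values mean better connectivity.

0.6563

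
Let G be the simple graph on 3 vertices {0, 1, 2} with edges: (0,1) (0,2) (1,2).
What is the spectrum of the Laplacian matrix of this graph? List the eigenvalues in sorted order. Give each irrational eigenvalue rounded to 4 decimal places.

With the vertex order [0, 1, 2], the degrees are [2, 2, 2], giving D = diag(2, 2, 2) and L = D - A. Since every row of L sums to 0, the all-ones vector is in the kernel and 0 is an eigenvalue. The single zero eigenvalue shows the graph is connected. By the matrix-tree theorem the graph has (1/3) * product of the nonzero eigenvalues = 3 spanning trees.

[0, 3, 3]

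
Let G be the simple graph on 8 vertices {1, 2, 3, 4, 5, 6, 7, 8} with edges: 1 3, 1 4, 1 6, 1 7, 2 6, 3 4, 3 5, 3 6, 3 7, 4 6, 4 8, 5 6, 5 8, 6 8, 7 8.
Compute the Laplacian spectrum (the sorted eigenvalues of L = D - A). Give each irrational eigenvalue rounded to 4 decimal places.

[0, 0.9593, 2.6184, 3.3266, 4, 5.4572, 6.3880, 7.2505]

Each diagonal entry of L is the vertex degree and each off-diagonal entry is -1 where an edge is present, 0 otherwise; in the order [1, 2, 3, 4, 5, 6, 7, 8] the diagonal is [4, 1, 5, 4, 3, 6, 3, 4]. Since every row of L sums to 0, the all-ones vector is in the kernel and 0 is an eigenvalue. The largest eigenvalue, 7.2505, is at most the vertex count 8.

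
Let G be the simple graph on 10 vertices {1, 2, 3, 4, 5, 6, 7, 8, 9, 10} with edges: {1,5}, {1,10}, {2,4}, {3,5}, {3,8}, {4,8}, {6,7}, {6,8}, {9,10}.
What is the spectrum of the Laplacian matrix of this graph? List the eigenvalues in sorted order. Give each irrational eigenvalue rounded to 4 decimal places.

[0, 0.1277, 0.3820, 0.6297, 1.3820, 2, 2.6180, 2.7968, 3.6180, 4.4458]

Each diagonal entry of L is the vertex degree and each off-diagonal entry is -1 where an edge is present, 0 otherwise; in the order [1, 2, 3, 4, 5, 6, 7, 8, 9, 10] the diagonal is [2, 1, 2, 2, 2, 2, 1, 3, 1, 2]. Since every row of L sums to 0, the all-ones vector is in the kernel and 0 is an eigenvalue. The eigenvalues sum to 18, which equals trace(L) = 2|E|. The largest eigenvalue, 4.4458, is at most the vertex count 10.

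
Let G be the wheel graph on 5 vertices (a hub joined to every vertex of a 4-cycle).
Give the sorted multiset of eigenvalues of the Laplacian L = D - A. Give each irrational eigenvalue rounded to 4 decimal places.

The graph has 5 vertices and degree multiset [4, 3, 3, 3, 3]; D is the diagonal matrix of degrees and L = D - A. The multiplicity of 0 as a Laplacian eigenvalue equals the number of connected components.

[0, 3, 3, 5, 5]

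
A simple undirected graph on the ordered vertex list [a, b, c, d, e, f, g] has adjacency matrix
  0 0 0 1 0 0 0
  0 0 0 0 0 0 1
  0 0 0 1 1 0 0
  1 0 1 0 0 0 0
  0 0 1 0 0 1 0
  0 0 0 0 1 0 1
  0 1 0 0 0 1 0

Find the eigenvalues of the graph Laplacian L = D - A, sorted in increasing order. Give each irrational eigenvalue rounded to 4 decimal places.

Reading degrees in the order [a, b, c, d, e, f, g] gives [1, 1, 2, 2, 2, 2, 2]; set D = diag(1, 1, 2, 2, 2, 2, 2) and form L = D - A. L is symmetric positive semidefinite, so every eigenvalue is real and nonnegative. The single zero eigenvalue shows the graph is connected. By the matrix-tree theorem the graph has (1/7) * product of the nonzero eigenvalues = 1 spanning tree.

[0, 0.1981, 0.7530, 1.5550, 2.4450, 3.2470, 3.8019]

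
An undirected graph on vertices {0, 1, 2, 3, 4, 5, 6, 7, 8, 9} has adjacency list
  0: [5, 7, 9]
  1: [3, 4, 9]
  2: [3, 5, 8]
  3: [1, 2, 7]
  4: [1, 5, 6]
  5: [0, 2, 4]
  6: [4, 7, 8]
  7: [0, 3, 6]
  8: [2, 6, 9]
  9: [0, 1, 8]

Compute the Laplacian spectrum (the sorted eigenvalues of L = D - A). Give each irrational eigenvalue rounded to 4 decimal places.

[0, 2, 2, 2, 2, 2, 5, 5, 5, 5]

Reading degrees in the order [0, 1, 2, 3, 4, 5, 6, 7, 8, 9] gives [3, 3, 3, 3, 3, 3, 3, 3, 3, 3]; set D = diag(3, 3, 3, 3, 3, 3, 3, 3, 3, 3) and form L = D - A. The multiplicity of 0 as a Laplacian eigenvalue equals the number of connected components. The single zero eigenvalue shows the graph is connected. By the matrix-tree theorem the graph has (1/10) * product of the nonzero eigenvalues = 2000 spanning trees.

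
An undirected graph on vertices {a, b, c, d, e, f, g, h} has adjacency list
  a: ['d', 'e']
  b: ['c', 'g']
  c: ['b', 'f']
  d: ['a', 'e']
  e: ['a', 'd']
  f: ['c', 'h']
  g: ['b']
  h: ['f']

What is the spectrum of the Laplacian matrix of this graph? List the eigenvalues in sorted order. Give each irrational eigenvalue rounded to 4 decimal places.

Each diagonal entry of L is the vertex degree and each off-diagonal entry is -1 where an edge is present, 0 otherwise; in the order [a, b, c, d, e, f, g, h] the diagonal is [2, 2, 2, 2, 2, 2, 1, 1]. Diagonalising L (or applying a numerical eigensolver to the 8x8 matrix) gives the spectrum above. The 2 zero eigenvalues correspond to the 2 connected components. The largest eigenvalue, 3.6180, is at most the vertex count 8. There are 2 zeros in the spectrum, matching the 2 components.

[0, 0, 0.3820, 1.3820, 2.6180, 3, 3, 3.6180]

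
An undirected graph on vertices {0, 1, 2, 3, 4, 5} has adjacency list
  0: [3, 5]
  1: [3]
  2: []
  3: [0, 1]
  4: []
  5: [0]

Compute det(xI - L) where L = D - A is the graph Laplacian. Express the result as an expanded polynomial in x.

x^6 - 6x^5 + 10x^4 - 4x^3

Each diagonal entry of L is the vertex degree and each off-diagonal entry is -1 where an edge is present, 0 otherwise; in the order [0, 1, 2, 3, 4, 5] the diagonal is [2, 1, 0, 2, 0, 1]. L has integer entries, so p(x) = det(xI - L) has integer coefficients. Expanding the determinant yields x^6 - 6x^5 + 10x^4 - 4x^3. Since p(0) = det(-L) = 0, x divides p(x). The largest eigenvalue, 3.4142, is at most the vertex count 6.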